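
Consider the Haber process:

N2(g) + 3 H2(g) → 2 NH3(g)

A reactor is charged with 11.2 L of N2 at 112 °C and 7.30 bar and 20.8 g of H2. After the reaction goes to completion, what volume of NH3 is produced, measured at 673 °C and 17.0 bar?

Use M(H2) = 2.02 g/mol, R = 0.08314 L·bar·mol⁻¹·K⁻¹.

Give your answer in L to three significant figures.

n(N2) = PV/RT = (7.30 × 11.2) / (0.08314 × 385.15) = 2.553 mol
n(H2) = 20.8 / 2.02 = 10.30 mol
For 2.553 mol N2, stoichiometry requires (3/1) × 2.553 = 7.659 mol H2; 10.30 mol is available, so N2 is limiting.
n(NH3) = (2/1) × 2.553 = 5.106 mol
V(NH3) = nRT/P = 5.106 × 0.08314 × 946.15 / 17.0 = 23.63 L

23.6 L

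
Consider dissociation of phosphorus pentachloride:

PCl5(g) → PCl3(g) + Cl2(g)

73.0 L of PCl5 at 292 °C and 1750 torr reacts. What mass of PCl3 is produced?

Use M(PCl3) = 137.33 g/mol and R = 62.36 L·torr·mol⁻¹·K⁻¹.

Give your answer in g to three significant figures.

498 g

n(PCl5) = PV/RT = (1750 × 73.0) / (62.36 × 565.15) = 3.625 mol
n(PCl3) = (1/1) × 3.625 = 3.625 mol
m(PCl3) = 3.625 × 137.33 = 497.8 g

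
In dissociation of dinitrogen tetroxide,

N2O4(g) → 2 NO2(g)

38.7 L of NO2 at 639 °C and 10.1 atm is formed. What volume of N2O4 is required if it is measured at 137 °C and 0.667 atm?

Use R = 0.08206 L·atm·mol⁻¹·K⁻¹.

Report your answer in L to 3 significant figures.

132 L

n(NO2) = PV/RT = (10.1 × 38.7) / (0.08206 × 912.15) = 5.222 mol
n(N2O4) = (1/2) × 5.222 = 2.611 mol
V = nRT/P = 2.611 × 0.08206 × 410.15 / 0.667 = 131.8 L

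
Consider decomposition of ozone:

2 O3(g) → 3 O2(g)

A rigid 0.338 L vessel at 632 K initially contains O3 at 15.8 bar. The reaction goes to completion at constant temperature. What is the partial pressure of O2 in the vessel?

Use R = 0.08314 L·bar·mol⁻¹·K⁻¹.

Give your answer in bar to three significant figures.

23.7 bar

n(O3)₀ = PV/RT = (15.8 × 0.338) / (0.08314 × 632) = 0.1016 mol
n(O2) = (3/2) × 0.1016 = 0.1524 mol
P(O2) = nRT/V = 0.1524 × 0.08314 × 632 / 0.338 = 23.69 bar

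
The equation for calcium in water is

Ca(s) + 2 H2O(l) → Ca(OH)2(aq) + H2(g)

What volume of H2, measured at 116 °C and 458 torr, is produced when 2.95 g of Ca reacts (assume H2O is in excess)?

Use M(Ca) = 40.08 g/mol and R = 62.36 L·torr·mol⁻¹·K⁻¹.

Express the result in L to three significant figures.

n(Ca) = 2.950 / 40.08 = 0.07360 mol
n(H2) = (1/1) × 0.07360 = 0.07360 mol
V = nRT/P = 0.07360 × 62.36 × 389.15 / 458 = 3.900 L

3.90 L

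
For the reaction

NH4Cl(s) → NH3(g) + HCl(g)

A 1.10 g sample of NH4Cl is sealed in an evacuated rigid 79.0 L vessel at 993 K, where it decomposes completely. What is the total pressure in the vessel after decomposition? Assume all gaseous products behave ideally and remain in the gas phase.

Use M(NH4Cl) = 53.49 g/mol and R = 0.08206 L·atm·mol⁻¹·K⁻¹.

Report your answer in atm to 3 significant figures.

0.0424 atm

n(NH4Cl) = 1.10 / 53.49 = 0.02056 mol
n(gas produced) = (2/1) × 0.02056 = 0.04112 mol
P = nRT/V = 0.04112 × 0.08206 × 993 / 79.0 = 0.04241 atm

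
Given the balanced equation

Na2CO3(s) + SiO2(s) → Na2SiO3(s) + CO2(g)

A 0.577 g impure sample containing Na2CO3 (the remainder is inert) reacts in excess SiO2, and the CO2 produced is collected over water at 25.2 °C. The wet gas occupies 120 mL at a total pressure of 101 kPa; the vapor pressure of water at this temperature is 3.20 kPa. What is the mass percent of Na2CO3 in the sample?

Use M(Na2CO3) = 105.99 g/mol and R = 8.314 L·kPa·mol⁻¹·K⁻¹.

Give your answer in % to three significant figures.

P(CO2) = 101 − 3.20 = 97.80 kPa
n(CO2) = PV/RT = (97.80 × 0.1200) / (8.314 × 298.35) = 0.004731 mol
n(Na2CO3) = (1/1) × 0.004731 = 0.004731 mol
m(Na2CO3) = 0.004731 × 105.99 = 0.5014 g
%Na2CO3 = 0.5014 / 0.577 × 100 = 86.90%

86.9 %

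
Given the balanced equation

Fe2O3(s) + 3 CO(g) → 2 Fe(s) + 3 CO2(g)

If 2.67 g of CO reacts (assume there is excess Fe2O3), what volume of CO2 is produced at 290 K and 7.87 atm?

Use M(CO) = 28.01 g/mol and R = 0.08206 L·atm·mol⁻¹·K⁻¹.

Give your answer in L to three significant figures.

0.288 L

n(CO) = 2.670 / 28.01 = 0.09532 mol
n(CO2) = (3/3) × 0.09532 = 0.09532 mol
V = nRT/P = 0.09532 × 0.08206 × 290 / 7.87 = 0.2882 L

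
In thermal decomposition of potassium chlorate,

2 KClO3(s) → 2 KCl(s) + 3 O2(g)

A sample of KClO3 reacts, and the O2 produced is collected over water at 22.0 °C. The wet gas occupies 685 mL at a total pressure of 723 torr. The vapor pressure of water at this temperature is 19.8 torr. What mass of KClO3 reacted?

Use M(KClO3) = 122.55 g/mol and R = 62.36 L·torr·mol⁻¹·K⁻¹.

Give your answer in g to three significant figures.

2.14 g

P(O2) = 723 − 19.8 = 703.2 torr
n(O2) = PV/RT = (703.2 × 0.6850) / (62.36 × 295.15) = 0.02617 mol
n(KClO3) = (2/3) × 0.02617 = 0.01745 mol
m(KClO3) = 0.01745 × 122.55 = 2.138 g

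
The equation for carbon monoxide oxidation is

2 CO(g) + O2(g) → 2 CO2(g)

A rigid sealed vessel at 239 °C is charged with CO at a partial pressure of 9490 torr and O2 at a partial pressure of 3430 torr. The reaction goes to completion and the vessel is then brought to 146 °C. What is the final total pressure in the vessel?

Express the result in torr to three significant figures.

Because the vessel is rigid and T is held at 239 °C, work the stoichiometry in partial pressures (P_i = n_iRT/V).
P(O2) required for 9490 torr of CO = (1/2) × 9490 = 4745 torr; available 3430 torr, so O2 is limiting.
P(CO) remaining = 9490 − (2/1) × 3430 = 2630 torr
P(gaseous products) = (2)/1 × 3430 = 6860 torr
P_total at 239 °C = 2630 + 6860 = 9490 torr
Scaling to 146 °C: P = 9490 × 419.15/512.15 = 7767 torr

7770 torr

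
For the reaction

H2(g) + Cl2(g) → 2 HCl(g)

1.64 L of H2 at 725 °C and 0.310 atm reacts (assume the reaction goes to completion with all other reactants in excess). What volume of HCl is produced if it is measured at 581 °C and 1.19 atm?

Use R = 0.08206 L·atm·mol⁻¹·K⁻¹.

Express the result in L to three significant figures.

n(H2) = PV/RT = (0.310 × 1.64) / (0.08206 × 998.15) = 0.006207 mol
n(HCl) = (2/1) × 0.006207 = 0.01241 mol
V = nRT/P = 0.01241 × 0.08206 × 854.15 / 1.19 = 0.7310 L

0.731 L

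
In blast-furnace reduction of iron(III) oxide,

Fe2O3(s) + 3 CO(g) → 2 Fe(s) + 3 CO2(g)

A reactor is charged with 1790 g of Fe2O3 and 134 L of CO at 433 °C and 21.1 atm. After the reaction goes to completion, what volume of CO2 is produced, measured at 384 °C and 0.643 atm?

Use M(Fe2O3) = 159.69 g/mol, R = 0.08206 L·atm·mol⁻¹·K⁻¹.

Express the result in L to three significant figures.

2820 L

n(Fe2O3) = 1790 / 159.69 = 11.21 mol
n(CO) = PV/RT = (21.1 × 134) / (0.08206 × 706.15) = 48.79 mol
For 11.21 mol Fe2O3, stoichiometry requires (3/1) × 11.21 = 33.63 mol CO; 48.79 mol is available, so Fe2O3 is limiting.
n(CO2) = (3/1) × 11.21 = 33.63 mol
V(CO2) = nRT/P = 33.63 × 0.08206 × 657.15 / 0.643 = 2820 L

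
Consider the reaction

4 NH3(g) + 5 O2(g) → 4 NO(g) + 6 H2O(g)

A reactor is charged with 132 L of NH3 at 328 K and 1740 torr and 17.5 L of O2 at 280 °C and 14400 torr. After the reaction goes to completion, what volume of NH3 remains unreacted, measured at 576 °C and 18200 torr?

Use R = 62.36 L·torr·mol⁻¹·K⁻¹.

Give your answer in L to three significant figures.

15.7 L

n(NH3) = PV/RT = (1740 × 132) / (62.36 × 328) = 11.23 mol
n(O2) = PV/RT = (14400 × 17.5) / (62.36 × 553.15) = 7.306 mol
For 11.23 mol NH3, stoichiometry requires (5/4) × 11.23 = 14.04 mol O2; 7.306 mol is available, so O2 is limiting.
n(NH3) consumed = (4/5) × 7.306 = 5.845 mol; remaining = 11.23 − 5.845 = 5.385 mol
V(NH3) = nRT/P = 5.385 × 62.36 × 849.15 / 18200 = 15.67 L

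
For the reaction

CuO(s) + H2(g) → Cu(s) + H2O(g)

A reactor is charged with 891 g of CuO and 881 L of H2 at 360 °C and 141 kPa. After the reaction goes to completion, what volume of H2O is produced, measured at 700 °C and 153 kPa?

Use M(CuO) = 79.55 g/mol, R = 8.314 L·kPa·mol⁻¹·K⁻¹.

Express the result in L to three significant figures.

592 L

n(CuO) = 891 / 79.55 = 11.20 mol
n(H2) = PV/RT = (141 × 881) / (8.314 × 633.15) = 23.60 mol
For 11.20 mol CuO, stoichiometry requires (1/1) × 11.20 = 11.20 mol H2; 23.60 mol is available, so CuO is limiting.
n(H2O) = (1/1) × 11.20 = 11.20 mol
V(H2O) = nRT/P = 11.20 × 8.314 × 973.15 / 153 = 592.3 L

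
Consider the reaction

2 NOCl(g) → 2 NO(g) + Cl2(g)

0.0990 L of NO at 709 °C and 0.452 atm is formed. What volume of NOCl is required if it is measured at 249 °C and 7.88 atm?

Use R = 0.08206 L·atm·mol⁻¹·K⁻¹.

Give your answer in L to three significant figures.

0.00302 L

n(NO) = PV/RT = (0.452 × 0.0990) / (0.08206 × 982.15) = 0.0005552 mol
n(NOCl) = (2/2) × 0.0005552 = 0.0005552 mol
V = nRT/P = 0.0005552 × 0.08206 × 522.15 / 7.88 = 0.003019 L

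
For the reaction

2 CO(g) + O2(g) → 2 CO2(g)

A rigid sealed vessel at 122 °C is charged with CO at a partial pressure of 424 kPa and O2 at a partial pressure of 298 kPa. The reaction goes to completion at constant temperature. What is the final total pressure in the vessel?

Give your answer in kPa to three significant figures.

With V and T fixed, P_i ∝ n_i, so the mole ratios apply directly to partial pressures at 122 °C.
P(O2) required for 424 kPa of CO = (1/2) × 424 = 212.0 kPa; available 298 kPa, so CO is limiting.
P(O2) remaining = 298 − (1/2) × 424 = 86.00 kPa
P(gaseous products) = (2)/2 × 424 = 424.0 kPa
P_total at 122 °C = 86.00 + 424.0 = 510.0 kPa

510 kPa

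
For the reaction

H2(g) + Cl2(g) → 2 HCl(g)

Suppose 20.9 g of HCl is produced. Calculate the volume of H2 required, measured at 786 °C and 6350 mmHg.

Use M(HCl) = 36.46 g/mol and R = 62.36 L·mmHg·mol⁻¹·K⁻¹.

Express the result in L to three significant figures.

2.98 L

n(HCl) = 20.90 / 36.46 = 0.5732 mol
n(H2) = (1/2) × 0.5732 = 0.2866 mol
V = nRT/P = 0.2866 × 62.36 × 1059.15 / 6350 = 2.981 L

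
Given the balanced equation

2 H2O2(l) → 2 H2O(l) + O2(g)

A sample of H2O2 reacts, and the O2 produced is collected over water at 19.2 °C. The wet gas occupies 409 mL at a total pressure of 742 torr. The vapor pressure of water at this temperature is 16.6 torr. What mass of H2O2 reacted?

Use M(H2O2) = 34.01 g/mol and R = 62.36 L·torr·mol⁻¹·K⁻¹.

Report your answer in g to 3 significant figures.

1.11 g

P(O2) = 742 − 16.6 = 725.4 torr
n(O2) = PV/RT = (725.4 × 0.4090) / (62.36 × 292.35) = 0.01627 mol
n(H2O2) = (2/1) × 0.01627 = 0.03254 mol
m(H2O2) = 0.03254 × 34.01 = 1.107 g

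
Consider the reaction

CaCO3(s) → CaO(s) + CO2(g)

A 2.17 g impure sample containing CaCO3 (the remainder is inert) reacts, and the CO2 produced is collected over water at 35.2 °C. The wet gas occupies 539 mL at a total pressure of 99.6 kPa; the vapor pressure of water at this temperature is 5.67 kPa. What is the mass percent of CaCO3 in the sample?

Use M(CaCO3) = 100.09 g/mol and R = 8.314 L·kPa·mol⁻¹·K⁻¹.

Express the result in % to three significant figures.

P(CO2) = 99.6 − 5.67 = 93.93 kPa
n(CO2) = PV/RT = (93.93 × 0.5390) / (8.314 × 308.35) = 0.01975 mol
n(CaCO3) = (1/1) × 0.01975 = 0.01975 mol
m(CaCO3) = 0.01975 × 100.09 = 1.977 g
%CaCO3 = 1.977 / 2.17 × 100 = 91.11%

91.1 %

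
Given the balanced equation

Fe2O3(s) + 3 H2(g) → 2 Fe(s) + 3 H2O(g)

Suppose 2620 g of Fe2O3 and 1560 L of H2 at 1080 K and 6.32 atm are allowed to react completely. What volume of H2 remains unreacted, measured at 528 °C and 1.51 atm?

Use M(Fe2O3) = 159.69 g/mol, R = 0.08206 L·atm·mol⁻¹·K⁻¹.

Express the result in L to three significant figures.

n(Fe2O3) = 2620 / 159.69 = 16.41 mol
n(H2) = PV/RT = (6.32 × 1560) / (0.08206 × 1080) = 111.2 mol
For 16.41 mol Fe2O3, stoichiometry requires (3/1) × 16.41 = 49.23 mol H2; 111.2 mol is available, so Fe2O3 is limiting.
n(H2) consumed = (3/1) × 16.41 = 49.23 mol; remaining = 111.2 − 49.23 = 61.97 mol
V(H2) = nRT/P = 61.97 × 0.08206 × 801.15 / 1.51 = 2698 L

2700 L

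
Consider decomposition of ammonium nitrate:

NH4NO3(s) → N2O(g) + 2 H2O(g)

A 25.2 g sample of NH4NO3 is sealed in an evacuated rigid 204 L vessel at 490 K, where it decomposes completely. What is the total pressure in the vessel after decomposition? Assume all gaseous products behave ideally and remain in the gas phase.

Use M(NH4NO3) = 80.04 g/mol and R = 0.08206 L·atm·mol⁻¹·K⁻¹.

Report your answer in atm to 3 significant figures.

n(NH4NO3) = 25.2 / 80.04 = 0.3148 mol
n(gas produced) = (3/1) × 0.3148 = 0.9444 mol
P = nRT/V = 0.9444 × 0.08206 × 490 / 204 = 0.1861 atm

0.186 atm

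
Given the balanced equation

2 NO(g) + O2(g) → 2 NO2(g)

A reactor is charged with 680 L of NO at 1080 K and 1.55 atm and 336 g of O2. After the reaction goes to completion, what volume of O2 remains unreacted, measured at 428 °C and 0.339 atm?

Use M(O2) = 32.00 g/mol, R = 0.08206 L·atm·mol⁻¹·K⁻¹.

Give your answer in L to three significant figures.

773 L

n(NO) = PV/RT = (1.55 × 680) / (0.08206 × 1080) = 11.89 mol
n(O2) = 336 / 32.00 = 10.50 mol
For 11.89 mol NO, stoichiometry requires (1/2) × 11.89 = 5.945 mol O2; 10.50 mol is available, so NO is limiting.
n(O2) consumed = (1/2) × 11.89 = 5.945 mol; remaining = 10.50 − 5.945 = 4.555 mol
V(O2) = nRT/P = 4.555 × 0.08206 × 701.15 / 0.339 = 773.1 L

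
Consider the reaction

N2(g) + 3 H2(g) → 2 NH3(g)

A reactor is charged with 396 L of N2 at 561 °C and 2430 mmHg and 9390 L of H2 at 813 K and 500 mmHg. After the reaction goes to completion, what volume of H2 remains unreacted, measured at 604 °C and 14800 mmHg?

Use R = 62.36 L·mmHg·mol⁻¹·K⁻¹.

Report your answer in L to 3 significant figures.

137 L

n(N2) = PV/RT = (2430 × 396) / (62.36 × 834.15) = 18.50 mol
n(H2) = PV/RT = (500 × 9390) / (62.36 × 813) = 92.61 mol
For 18.50 mol N2, stoichiometry requires (3/1) × 18.50 = 55.50 mol H2; 92.61 mol is available, so N2 is limiting.
n(H2) consumed = (3/1) × 18.50 = 55.50 mol; remaining = 92.61 − 55.50 = 37.11 mol
V(H2) = nRT/P = 37.11 × 62.36 × 877.15 / 14800 = 137.2 L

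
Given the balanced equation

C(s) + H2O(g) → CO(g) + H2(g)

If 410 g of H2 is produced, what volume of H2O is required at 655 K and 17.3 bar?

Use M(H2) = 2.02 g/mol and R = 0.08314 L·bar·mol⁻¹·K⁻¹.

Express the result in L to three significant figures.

639 L

n(H2) = 410.0 / 2.02 = 203.0 mol
n(H2O) = (1/1) × 203.0 = 203.0 mol
V = nRT/P = 203.0 × 0.08314 × 655 / 17.3 = 639.0 L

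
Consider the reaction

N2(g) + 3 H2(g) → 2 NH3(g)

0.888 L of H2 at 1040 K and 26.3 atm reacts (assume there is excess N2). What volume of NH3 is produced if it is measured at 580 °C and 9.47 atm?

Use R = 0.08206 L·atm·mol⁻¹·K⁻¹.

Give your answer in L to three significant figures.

1.35 L

n(H2) = PV/RT = (26.3 × 0.888) / (0.08206 × 1040) = 0.2737 mol
n(NH3) = (2/3) × 0.2737 = 0.1825 mol
V = nRT/P = 0.1825 × 0.08206 × 853.15 / 9.47 = 1.349 L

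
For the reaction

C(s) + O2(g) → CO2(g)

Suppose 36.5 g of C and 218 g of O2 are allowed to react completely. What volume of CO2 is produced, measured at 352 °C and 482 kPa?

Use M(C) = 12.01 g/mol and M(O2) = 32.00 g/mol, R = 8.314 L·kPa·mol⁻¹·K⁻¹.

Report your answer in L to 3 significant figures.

32.8 L

n(C) = 36.5 / 12.01 = 3.039 mol
n(O2) = 218 / 32.00 = 6.812 mol
For 3.039 mol C, stoichiometry requires (1/1) × 3.039 = 3.039 mol O2; 6.812 mol is available, so C is limiting.
n(CO2) = (1/1) × 3.039 = 3.039 mol
V(CO2) = nRT/P = 3.039 × 8.314 × 625.15 / 482 = 32.77 L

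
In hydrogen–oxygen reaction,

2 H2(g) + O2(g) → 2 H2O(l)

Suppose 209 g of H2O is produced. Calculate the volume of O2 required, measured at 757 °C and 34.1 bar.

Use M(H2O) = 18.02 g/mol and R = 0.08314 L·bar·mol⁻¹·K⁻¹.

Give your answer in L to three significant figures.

n(H2O) = 209.0 / 18.02 = 11.60 mol
n(O2) = (1/2) × 11.60 = 5.800 mol
V = nRT/P = 5.800 × 0.08314 × 1030.15 / 34.1 = 14.57 L

14.6 L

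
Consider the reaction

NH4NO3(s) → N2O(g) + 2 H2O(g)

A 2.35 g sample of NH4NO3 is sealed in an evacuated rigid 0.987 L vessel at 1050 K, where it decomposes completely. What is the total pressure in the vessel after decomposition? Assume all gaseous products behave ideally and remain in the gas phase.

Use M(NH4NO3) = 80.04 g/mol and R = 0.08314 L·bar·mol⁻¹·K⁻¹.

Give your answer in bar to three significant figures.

n(NH4NO3) = 2.35 / 80.04 = 0.02936 mol
n(gas produced) = (3/1) × 0.02936 = 0.08808 mol
P = nRT/V = 0.08808 × 0.08314 × 1050 / 0.987 = 7.790 bar

7.79 bar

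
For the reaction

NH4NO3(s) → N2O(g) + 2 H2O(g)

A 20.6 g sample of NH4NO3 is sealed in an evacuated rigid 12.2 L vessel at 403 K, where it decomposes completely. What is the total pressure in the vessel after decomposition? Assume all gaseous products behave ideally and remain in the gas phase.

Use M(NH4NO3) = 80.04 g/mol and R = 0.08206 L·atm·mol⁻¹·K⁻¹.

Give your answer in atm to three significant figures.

2.09 atm

n(NH4NO3) = 20.6 / 80.04 = 0.2574 mol
n(gas produced) = (3/1) × 0.2574 = 0.7722 mol
P = nRT/V = 0.7722 × 0.08206 × 403 / 12.2 = 2.093 atm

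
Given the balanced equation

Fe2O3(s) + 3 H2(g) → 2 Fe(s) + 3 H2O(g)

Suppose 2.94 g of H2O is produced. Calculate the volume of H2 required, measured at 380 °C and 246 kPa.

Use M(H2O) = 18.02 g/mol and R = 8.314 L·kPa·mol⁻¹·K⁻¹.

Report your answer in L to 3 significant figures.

3.60 L

n(H2O) = 2.940 / 18.02 = 0.1632 mol
n(H2) = (3/3) × 0.1632 = 0.1632 mol
V = nRT/P = 0.1632 × 8.314 × 653.15 / 246 = 3.603 L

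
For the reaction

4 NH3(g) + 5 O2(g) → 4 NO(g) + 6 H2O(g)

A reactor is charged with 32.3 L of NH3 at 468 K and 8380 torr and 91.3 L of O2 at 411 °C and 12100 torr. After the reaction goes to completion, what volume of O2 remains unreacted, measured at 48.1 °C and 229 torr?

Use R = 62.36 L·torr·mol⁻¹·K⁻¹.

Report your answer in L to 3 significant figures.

n(NH3) = PV/RT = (8380 × 32.3) / (62.36 × 468) = 9.275 mol
n(O2) = PV/RT = (12100 × 91.3) / (62.36 × 684.15) = 25.89 mol
For 9.275 mol NH3, stoichiometry requires (5/4) × 9.275 = 11.59 mol O2; 25.89 mol is available, so NH3 is limiting.
n(O2) consumed = (5/4) × 9.275 = 11.59 mol; remaining = 25.89 − 11.59 = 14.30 mol
V(O2) = nRT/P = 14.30 × 62.36 × 321.25 / 229 = 1251 L

1250 L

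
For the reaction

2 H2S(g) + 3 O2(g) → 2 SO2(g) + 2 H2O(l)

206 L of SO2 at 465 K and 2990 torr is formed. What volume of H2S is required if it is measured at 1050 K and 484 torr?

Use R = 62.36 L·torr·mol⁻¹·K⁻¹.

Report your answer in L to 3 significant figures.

n(SO2) = PV/RT = (2990 × 206) / (62.36 × 465) = 21.24 mol
n(H2S) = (2/2) × 21.24 = 21.24 mol
V = nRT/P = 21.24 × 62.36 × 1050 / 484 = 2873 L

2870 L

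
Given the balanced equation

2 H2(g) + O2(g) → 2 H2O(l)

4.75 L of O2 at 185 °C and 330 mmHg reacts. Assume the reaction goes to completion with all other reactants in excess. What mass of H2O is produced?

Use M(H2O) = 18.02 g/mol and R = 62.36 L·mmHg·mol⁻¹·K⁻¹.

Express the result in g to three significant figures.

1.98 g

n(O2) = PV/RT = (330 × 4.75) / (62.36 × 458.15) = 0.05486 mol
n(H2O) = (2/1) × 0.05486 = 0.1097 mol
m(H2O) = 0.1097 × 18.02 = 1.977 g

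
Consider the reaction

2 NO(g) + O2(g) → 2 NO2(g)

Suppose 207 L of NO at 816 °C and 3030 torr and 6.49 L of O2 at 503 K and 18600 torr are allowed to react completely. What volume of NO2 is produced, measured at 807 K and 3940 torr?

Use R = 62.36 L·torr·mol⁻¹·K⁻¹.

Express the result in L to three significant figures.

n(NO) = PV/RT = (3030 × 207) / (62.36 × 1089.15) = 9.235 mol
n(O2) = PV/RT = (18600 × 6.49) / (62.36 × 503) = 3.848 mol
For 9.235 mol NO, stoichiometry requires (1/2) × 9.235 = 4.617 mol O2; 3.848 mol is available, so O2 is limiting.
n(NO2) = (2/1) × 3.848 = 7.696 mol
V(NO2) = nRT/P = 7.696 × 62.36 × 807 / 3940 = 98.30 L

98.3 L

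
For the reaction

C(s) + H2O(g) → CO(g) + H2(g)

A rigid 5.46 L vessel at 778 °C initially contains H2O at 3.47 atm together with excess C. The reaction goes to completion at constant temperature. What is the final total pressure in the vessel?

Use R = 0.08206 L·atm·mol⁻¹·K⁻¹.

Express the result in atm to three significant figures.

Rigid vessel, constant T ⇒ P scales with total gas moles (1 → 2).
P_final = (2/1) × 3.47 = 6.940 atm

6.94 atm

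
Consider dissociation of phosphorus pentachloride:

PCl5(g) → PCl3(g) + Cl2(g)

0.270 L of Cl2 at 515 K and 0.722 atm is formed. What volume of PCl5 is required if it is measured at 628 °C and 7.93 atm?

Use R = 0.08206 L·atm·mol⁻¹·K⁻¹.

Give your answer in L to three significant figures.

n(Cl2) = PV/RT = (0.722 × 0.270) / (0.08206 × 515) = 0.004613 mol
n(PCl5) = (1/1) × 0.004613 = 0.004613 mol
V = nRT/P = 0.004613 × 0.08206 × 901.15 / 7.93 = 0.04302 L

0.0430 L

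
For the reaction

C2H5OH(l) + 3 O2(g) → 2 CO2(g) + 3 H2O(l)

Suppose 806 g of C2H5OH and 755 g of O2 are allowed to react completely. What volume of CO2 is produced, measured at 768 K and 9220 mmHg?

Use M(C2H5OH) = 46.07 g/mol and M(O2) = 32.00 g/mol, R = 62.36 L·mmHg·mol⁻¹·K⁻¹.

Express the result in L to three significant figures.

n(C2H5OH) = 806 / 46.07 = 17.50 mol
n(O2) = 755 / 32.00 = 23.59 mol
For 17.50 mol C2H5OH, stoichiometry requires (3/1) × 17.50 = 52.50 mol O2; 23.59 mol is available, so O2 is limiting.
n(CO2) = (2/3) × 23.59 = 15.73 mol
V(CO2) = nRT/P = 15.73 × 62.36 × 768 / 9220 = 81.71 L

81.7 L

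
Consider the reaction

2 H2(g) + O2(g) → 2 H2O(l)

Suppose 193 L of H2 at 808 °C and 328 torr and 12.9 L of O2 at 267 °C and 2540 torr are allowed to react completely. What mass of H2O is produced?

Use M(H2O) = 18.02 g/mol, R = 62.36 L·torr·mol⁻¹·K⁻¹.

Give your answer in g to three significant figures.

16.9 g

n(H2) = PV/RT = (328 × 193) / (62.36 × 1081.15) = 0.9389 mol
n(O2) = PV/RT = (2540 × 12.9) / (62.36 × 540.15) = 0.9728 mol
For 0.9389 mol H2, stoichiometry requires (1/2) × 0.9389 = 0.4694 mol O2; 0.9728 mol is available, so H2 is limiting.
n(H2O) = (2/2) × 0.9389 = 0.9389 mol
m(H2O) = 0.9389 × 18.02 = 16.92 g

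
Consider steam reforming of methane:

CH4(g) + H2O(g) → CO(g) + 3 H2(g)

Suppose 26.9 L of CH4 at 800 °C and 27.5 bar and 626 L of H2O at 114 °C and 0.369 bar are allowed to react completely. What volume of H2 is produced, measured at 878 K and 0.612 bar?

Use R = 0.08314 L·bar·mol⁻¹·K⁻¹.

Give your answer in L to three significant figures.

n(CH4) = PV/RT = (27.5 × 26.9) / (0.08314 × 1073.15) = 8.291 mol
n(H2O) = PV/RT = (0.369 × 626) / (0.08314 × 387.15) = 7.176 mol
For 8.291 mol CH4, stoichiometry requires (1/1) × 8.291 = 8.291 mol H2O; 7.176 mol is available, so H2O is limiting.
n(H2) = (3/1) × 7.176 = 21.53 mol
V(H2) = nRT/P = 21.53 × 0.08314 × 878 / 0.612 = 2568 L

2570 L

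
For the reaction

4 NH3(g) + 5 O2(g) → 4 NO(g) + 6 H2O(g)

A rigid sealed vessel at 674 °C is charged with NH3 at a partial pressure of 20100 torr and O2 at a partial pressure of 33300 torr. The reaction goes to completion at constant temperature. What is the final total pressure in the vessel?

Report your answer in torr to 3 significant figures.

Because the vessel is rigid and T is held at 674 °C, work the stoichiometry in partial pressures (P_i = n_iRT/V).
P(O2) required for 20100 torr of NH3 = (5/4) × 20100 = 25120 torr; available 33300 torr, so NH3 is limiting.
P(O2) remaining = 33300 − (5/4) × 20100 = 8175 torr
P(gaseous products) = (4+6)/4 × 20100 = 50250 torr
P_total at 674 °C = 8175 + 50250 = 58420 torr

58400 torr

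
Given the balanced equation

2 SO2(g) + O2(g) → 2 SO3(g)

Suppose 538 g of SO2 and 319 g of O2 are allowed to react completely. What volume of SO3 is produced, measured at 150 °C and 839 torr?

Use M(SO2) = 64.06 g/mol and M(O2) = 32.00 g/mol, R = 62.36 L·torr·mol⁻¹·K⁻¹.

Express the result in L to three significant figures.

264 L

n(SO2) = 538 / 64.06 = 8.398 mol
n(O2) = 319 / 32.00 = 9.969 mol
For 8.398 mol SO2, stoichiometry requires (1/2) × 8.398 = 4.199 mol O2; 9.969 mol is available, so SO2 is limiting.
n(SO3) = (2/2) × 8.398 = 8.398 mol
V(SO3) = nRT/P = 8.398 × 62.36 × 423.15 / 839 = 264.1 L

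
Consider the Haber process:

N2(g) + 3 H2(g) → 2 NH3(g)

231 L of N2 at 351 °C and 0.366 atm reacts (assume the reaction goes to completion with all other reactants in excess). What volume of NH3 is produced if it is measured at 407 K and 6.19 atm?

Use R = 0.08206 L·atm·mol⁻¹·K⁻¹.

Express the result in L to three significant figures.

17.8 L

n(N2) = PV/RT = (0.366 × 231) / (0.08206 × 624.15) = 1.651 mol
n(NH3) = (2/1) × 1.651 = 3.302 mol
V = nRT/P = 3.302 × 0.08206 × 407 / 6.19 = 17.82 L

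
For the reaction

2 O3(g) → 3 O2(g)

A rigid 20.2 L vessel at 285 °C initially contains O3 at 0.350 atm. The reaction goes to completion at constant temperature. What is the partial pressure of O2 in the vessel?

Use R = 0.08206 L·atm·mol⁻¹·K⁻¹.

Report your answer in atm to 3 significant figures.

0.525 atm

n(O3)₀ = PV/RT = (0.350 × 20.2) / (0.08206 × 558.15) = 0.1544 mol
n(O2) = (3/2) × 0.1544 = 0.2316 mol
P(O2) = nRT/V = 0.2316 × 0.08206 × 558.15 / 20.2 = 0.5251 atm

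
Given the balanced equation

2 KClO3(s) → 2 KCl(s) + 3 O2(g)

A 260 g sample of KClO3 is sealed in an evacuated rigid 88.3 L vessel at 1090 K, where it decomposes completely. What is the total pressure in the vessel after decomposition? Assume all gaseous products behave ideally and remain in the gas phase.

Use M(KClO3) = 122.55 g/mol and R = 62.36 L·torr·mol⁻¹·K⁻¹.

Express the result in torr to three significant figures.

2450 torr

n(KClO3) = 260 / 122.55 = 2.122 mol
n(gas produced) = (3/2) × 2.122 = 3.183 mol
P = nRT/V = 3.183 × 62.36 × 1090 / 88.3 = 2450 torr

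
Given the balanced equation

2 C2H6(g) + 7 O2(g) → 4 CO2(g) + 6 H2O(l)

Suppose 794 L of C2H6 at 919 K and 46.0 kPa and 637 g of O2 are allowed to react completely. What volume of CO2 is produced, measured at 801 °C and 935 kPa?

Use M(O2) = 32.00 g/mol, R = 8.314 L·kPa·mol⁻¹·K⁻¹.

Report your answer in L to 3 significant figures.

91.3 L

n(C2H6) = PV/RT = (46.0 × 794) / (8.314 × 919) = 4.780 mol
n(O2) = 637 / 32.00 = 19.91 mol
For 4.780 mol C2H6, stoichiometry requires (7/2) × 4.780 = 16.73 mol O2; 19.91 mol is available, so C2H6 is limiting.
n(CO2) = (4/2) × 4.780 = 9.560 mol
V(CO2) = nRT/P = 9.560 × 8.314 × 1074.15 / 935 = 91.31 L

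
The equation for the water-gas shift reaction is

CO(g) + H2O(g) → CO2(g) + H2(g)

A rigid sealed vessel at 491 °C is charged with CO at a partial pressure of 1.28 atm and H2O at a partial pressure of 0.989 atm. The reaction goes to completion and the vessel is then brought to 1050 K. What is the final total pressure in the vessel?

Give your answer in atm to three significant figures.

Because the vessel is rigid and T is held at 491 °C, work the stoichiometry in partial pressures (P_i = n_iRT/V).
P(H2O) required for 1.28 atm of CO = (1/1) × 1.28 = 1.280 atm; available 0.989 atm, so H2O is limiting.
P(CO) remaining = 1.28 − (1/1) × 0.989 = 0.2910 atm
P(gaseous products) = (1+1)/1 × 0.989 = 1.978 atm
P_total at 491 °C = 0.2910 + 1.978 = 2.269 atm
Scaling to 1050 K: P = 2.269 × 1050/764.15 = 3.118 atm

3.12 atm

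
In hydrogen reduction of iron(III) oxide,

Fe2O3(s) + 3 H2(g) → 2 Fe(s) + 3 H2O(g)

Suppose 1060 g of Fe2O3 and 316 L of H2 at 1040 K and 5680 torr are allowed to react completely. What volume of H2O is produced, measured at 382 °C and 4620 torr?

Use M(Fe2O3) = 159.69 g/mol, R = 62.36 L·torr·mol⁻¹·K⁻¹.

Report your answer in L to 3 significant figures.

n(Fe2O3) = 1060 / 159.69 = 6.638 mol
n(H2) = PV/RT = (5680 × 316) / (62.36 × 1040) = 27.68 mol
For 6.638 mol Fe2O3, stoichiometry requires (3/1) × 6.638 = 19.91 mol H2; 27.68 mol is available, so Fe2O3 is limiting.
n(H2O) = (3/1) × 6.638 = 19.91 mol
V(H2O) = nRT/P = 19.91 × 62.36 × 655.15 / 4620 = 176.1 L

176 L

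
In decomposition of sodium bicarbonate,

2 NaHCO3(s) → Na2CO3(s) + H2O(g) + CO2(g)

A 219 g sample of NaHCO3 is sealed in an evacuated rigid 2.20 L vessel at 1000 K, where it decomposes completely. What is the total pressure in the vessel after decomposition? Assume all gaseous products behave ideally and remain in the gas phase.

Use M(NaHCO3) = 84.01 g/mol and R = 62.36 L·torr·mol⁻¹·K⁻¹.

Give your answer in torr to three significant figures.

n(NaHCO3) = 219 / 84.01 = 2.607 mol
n(gas produced) = (2/2) × 2.607 = 2.607 mol
P = nRT/V = 2.607 × 62.36 × 1000 / 2.20 = 73900 torr

73900 torr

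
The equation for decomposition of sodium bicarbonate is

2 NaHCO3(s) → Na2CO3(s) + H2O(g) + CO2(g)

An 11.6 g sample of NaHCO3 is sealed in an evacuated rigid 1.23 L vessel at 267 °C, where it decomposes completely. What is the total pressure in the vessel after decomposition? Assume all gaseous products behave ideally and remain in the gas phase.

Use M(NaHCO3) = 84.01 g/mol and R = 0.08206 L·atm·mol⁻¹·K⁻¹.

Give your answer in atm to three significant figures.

4.98 atm

n(NaHCO3) = 11.6 / 84.01 = 0.1381 mol
n(gas produced) = (2/2) × 0.1381 = 0.1381 mol
P = nRT/V = 0.1381 × 0.08206 × 540.15 / 1.23 = 4.977 atm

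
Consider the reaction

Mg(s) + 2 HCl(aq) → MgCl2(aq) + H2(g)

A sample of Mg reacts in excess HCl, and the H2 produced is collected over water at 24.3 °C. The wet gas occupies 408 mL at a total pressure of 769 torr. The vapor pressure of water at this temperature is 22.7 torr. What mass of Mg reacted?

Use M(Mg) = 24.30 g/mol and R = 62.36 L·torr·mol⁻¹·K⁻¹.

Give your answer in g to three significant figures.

0.399 g

P(H2) = 769 − 22.7 = 746.3 torr
n(H2) = PV/RT = (746.3 × 0.4080) / (62.36 × 297.45) = 0.01642 mol
n(Mg) = (1/1) × 0.01642 = 0.01642 mol
m(Mg) = 0.01642 × 24.30 = 0.3990 g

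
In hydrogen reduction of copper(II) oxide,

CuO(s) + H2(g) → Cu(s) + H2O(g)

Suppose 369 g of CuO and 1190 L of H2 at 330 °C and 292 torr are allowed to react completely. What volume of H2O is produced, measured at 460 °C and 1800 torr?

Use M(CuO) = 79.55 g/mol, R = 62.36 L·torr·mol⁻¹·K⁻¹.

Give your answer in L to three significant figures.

n(CuO) = 369 / 79.55 = 4.639 mol
n(H2) = PV/RT = (292 × 1190) / (62.36 × 603.15) = 9.238 mol
For 4.639 mol CuO, stoichiometry requires (1/1) × 4.639 = 4.639 mol H2; 9.238 mol is available, so CuO is limiting.
n(H2O) = (1/1) × 4.639 = 4.639 mol
V(H2O) = nRT/P = 4.639 × 62.36 × 733.15 / 1800 = 117.8 L

118 L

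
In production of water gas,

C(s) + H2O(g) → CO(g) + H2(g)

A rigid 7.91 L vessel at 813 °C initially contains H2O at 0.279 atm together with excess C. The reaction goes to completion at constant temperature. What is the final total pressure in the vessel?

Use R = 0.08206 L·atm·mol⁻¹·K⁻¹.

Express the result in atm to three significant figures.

0.558 atm

Rigid vessel, constant T ⇒ P scales with total gas moles (1 → 2).
P_final = (2/1) × 0.279 = 0.5580 atm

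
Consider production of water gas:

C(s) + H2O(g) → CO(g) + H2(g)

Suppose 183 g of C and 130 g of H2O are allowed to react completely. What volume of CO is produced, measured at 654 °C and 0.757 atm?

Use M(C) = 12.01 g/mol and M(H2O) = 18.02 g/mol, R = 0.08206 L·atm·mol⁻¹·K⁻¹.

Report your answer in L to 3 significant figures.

725 L

n(C) = 183 / 12.01 = 15.24 mol
n(H2O) = 130 / 18.02 = 7.214 mol
For 15.24 mol C, stoichiometry requires (1/1) × 15.24 = 15.24 mol H2O; 7.214 mol is available, so H2O is limiting.
n(CO) = (1/1) × 7.214 = 7.214 mol
V(CO) = nRT/P = 7.214 × 0.08206 × 927.15 / 0.757 = 725.0 L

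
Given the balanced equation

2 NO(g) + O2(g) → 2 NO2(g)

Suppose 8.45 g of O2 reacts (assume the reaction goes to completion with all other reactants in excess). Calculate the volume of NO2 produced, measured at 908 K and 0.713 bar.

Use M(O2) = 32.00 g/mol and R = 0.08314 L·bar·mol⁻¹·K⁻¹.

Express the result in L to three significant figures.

55.9 L

n(O2) = 8.450 / 32.00 = 0.2641 mol
n(NO2) = (2/1) × 0.2641 = 0.5282 mol
V = nRT/P = 0.5282 × 0.08314 × 908 / 0.713 = 55.92 L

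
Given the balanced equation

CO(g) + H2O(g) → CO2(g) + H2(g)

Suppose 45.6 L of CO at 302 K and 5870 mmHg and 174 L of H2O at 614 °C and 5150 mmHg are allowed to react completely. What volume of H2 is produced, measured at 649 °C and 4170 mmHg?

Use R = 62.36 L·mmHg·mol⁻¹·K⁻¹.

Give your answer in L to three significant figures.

196 L

n(CO) = PV/RT = (5870 × 45.6) / (62.36 × 302) = 14.21 mol
n(H2O) = PV/RT = (5150 × 174) / (62.36 × 887.15) = 16.20 mol
For 14.21 mol CO, stoichiometry requires (1/1) × 14.21 = 14.21 mol H2O; 16.20 mol is available, so CO is limiting.
n(H2) = (1/1) × 14.21 = 14.21 mol
V(H2) = nRT/P = 14.21 × 62.36 × 922.15 / 4170 = 196.0 L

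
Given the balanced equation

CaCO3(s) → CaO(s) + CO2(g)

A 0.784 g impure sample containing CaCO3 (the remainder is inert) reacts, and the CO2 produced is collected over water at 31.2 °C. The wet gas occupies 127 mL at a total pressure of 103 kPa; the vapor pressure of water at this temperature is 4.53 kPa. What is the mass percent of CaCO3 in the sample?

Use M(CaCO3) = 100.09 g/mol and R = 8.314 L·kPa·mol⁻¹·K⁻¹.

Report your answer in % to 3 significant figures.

63.1 %

P(CO2) = 103 − 4.53 = 98.47 kPa
n(CO2) = PV/RT = (98.47 × 0.1270) / (8.314 × 304.35) = 0.004942 mol
n(CaCO3) = (1/1) × 0.004942 = 0.004942 mol
m(CaCO3) = 0.004942 × 100.09 = 0.4946 g
%CaCO3 = 0.4946 / 0.784 × 100 = 63.09%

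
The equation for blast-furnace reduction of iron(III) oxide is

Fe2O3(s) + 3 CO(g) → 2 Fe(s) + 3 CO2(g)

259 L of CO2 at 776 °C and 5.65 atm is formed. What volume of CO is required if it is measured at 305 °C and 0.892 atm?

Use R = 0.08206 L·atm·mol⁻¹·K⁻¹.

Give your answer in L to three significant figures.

n(CO2) = PV/RT = (5.65 × 259) / (0.08206 × 1049.15) = 17.00 mol
n(CO) = (3/3) × 17.00 = 17.00 mol
V = nRT/P = 17.00 × 0.08206 × 578.15 / 0.892 = 904.2 L

904 L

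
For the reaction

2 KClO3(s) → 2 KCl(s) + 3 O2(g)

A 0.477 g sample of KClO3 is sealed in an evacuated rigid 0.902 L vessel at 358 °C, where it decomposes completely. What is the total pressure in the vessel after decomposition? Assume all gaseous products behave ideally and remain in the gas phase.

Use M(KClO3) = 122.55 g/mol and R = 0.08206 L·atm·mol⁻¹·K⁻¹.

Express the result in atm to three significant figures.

n(KClO3) = 0.477 / 122.55 = 0.003892 mol
n(gas produced) = (3/2) × 0.003892 = 0.005838 mol
P = nRT/V = 0.005838 × 0.08206 × 631.15 / 0.902 = 0.3352 atm

0.335 atm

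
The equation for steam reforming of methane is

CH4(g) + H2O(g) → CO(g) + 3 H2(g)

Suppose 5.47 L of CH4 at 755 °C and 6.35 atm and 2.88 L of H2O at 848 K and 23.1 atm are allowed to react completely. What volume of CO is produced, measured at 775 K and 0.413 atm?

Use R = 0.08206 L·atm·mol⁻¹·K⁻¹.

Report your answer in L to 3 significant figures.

n(CH4) = PV/RT = (6.35 × 5.47) / (0.08206 × 1028.15) = 0.4117 mol
n(H2O) = PV/RT = (23.1 × 2.88) / (0.08206 × 848) = 0.9560 mol
For 0.4117 mol CH4, stoichiometry requires (1/1) × 0.4117 = 0.4117 mol H2O; 0.9560 mol is available, so CH4 is limiting.
n(CO) = (1/1) × 0.4117 = 0.4117 mol
V(CO) = nRT/P = 0.4117 × 0.08206 × 775 / 0.413 = 63.40 L

63.4 L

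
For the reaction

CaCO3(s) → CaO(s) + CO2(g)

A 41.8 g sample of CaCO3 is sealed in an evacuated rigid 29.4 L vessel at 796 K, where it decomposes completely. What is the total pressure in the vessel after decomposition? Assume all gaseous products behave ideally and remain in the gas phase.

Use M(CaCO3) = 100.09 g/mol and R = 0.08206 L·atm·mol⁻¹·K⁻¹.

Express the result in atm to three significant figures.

n(CaCO3) = 41.8 / 100.09 = 0.4176 mol
n(gas produced) = (1/1) × 0.4176 = 0.4176 mol
P = nRT/V = 0.4176 × 0.08206 × 796 / 29.4 = 0.9278 atm

0.928 atm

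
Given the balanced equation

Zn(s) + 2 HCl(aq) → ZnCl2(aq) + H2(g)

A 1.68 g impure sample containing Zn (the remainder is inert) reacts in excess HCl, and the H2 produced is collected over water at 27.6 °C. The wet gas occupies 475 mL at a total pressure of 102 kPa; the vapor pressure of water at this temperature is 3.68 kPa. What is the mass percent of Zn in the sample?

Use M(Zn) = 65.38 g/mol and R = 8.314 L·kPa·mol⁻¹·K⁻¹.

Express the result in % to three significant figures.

P(H2) = 102 − 3.68 = 98.32 kPa
n(H2) = PV/RT = (98.32 × 0.4750) / (8.314 × 300.75) = 0.01868 mol
n(Zn) = (1/1) × 0.01868 = 0.01868 mol
m(Zn) = 0.01868 × 65.38 = 1.221 g
%Zn = 1.221 / 1.68 × 100 = 72.68%

72.7 %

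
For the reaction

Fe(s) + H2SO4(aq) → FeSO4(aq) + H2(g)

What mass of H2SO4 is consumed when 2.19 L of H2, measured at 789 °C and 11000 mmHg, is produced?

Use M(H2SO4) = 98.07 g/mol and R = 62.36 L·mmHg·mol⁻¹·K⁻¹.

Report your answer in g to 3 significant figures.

n(H2) = PV/RT = (11000 × 2.19) / (62.36 × 1062.15) = 0.3637 mol
n(H2SO4) = (1/1) × 0.3637 = 0.3637 mol
m(H2SO4) = 0.3637 × 98.07 = 35.67 g

35.7 g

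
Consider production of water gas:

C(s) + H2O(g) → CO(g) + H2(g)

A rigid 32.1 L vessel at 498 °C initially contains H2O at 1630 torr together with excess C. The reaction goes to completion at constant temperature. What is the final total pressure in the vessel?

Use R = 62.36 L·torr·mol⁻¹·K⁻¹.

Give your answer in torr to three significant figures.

Since T and V are fixed, P_final/P_initial = n_final/n_initial = 2/1.
P_final = (2/1) × 1630 = 3260 torr

3260 torr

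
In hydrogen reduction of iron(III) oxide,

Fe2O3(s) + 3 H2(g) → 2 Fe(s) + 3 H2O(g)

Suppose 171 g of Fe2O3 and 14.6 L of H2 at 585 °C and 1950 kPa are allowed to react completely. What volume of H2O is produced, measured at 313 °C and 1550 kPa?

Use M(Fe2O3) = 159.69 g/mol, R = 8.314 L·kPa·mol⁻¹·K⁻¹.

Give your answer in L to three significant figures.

n(Fe2O3) = 171 / 159.69 = 1.071 mol
n(H2) = PV/RT = (1950 × 14.6) / (8.314 × 858.15) = 3.990 mol
For 1.071 mol Fe2O3, stoichiometry requires (3/1) × 1.071 = 3.213 mol H2; 3.990 mol is available, so Fe2O3 is limiting.
n(H2O) = (3/1) × 1.071 = 3.213 mol
V(H2O) = nRT/P = 3.213 × 8.314 × 586.15 / 1550 = 10.10 L

10.1 L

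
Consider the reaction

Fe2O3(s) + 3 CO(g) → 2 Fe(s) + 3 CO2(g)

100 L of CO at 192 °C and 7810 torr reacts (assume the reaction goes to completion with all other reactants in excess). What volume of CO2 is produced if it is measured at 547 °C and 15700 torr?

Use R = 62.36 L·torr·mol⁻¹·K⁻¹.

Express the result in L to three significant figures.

n(CO) = PV/RT = (7810 × 100) / (62.36 × 465.15) = 26.92 mol
n(CO2) = (3/3) × 26.92 = 26.92 mol
V = nRT/P = 26.92 × 62.36 × 820.15 / 15700 = 87.69 L

87.7 L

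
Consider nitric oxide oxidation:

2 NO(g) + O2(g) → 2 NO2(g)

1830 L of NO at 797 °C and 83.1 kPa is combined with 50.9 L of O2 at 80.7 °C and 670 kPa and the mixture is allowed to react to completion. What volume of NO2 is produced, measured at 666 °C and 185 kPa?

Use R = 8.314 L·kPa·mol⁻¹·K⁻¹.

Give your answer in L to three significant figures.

721 L

n(NO) = PV/RT = (83.1 × 1830) / (8.314 × 1070.15) = 17.09 mol
n(O2) = PV/RT = (670 × 50.9) / (8.314 × 353.85) = 11.59 mol
For 17.09 mol NO, stoichiometry requires (1/2) × 17.09 = 8.545 mol O2; 11.59 mol is available, so NO is limiting.
n(NO2) = (2/2) × 17.09 = 17.09 mol
V(NO2) = nRT/P = 17.09 × 8.314 × 939.15 / 185 = 721.3 L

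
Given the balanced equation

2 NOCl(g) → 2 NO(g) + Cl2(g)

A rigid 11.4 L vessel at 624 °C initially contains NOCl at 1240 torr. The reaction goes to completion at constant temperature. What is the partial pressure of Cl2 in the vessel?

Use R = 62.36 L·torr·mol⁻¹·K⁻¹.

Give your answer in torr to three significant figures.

n(NOCl)₀ = PV/RT = (1240 × 11.4) / (62.36 × 897.15) = 0.2527 mol
n(Cl2) = (1/2) × 0.2527 = 0.1263 mol
P(Cl2) = nRT/V = 0.1263 × 62.36 × 897.15 / 11.4 = 619.8 torr

620 torr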